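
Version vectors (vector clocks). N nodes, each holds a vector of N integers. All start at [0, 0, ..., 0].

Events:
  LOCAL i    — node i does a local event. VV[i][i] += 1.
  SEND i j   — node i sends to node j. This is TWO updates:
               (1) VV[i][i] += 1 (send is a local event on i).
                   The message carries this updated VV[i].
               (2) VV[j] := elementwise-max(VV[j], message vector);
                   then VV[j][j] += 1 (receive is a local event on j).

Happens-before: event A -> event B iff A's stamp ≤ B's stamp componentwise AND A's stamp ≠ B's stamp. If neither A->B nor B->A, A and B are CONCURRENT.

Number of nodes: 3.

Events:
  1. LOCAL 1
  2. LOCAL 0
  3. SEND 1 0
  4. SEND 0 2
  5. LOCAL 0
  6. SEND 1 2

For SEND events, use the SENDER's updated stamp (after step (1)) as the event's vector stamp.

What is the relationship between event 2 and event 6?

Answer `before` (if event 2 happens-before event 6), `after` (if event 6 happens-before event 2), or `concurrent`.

Initial: VV[0]=[0, 0, 0]
Initial: VV[1]=[0, 0, 0]
Initial: VV[2]=[0, 0, 0]
Event 1: LOCAL 1: VV[1][1]++ -> VV[1]=[0, 1, 0]
Event 2: LOCAL 0: VV[0][0]++ -> VV[0]=[1, 0, 0]
Event 3: SEND 1->0: VV[1][1]++ -> VV[1]=[0, 2, 0], msg_vec=[0, 2, 0]; VV[0]=max(VV[0],msg_vec) then VV[0][0]++ -> VV[0]=[2, 2, 0]
Event 4: SEND 0->2: VV[0][0]++ -> VV[0]=[3, 2, 0], msg_vec=[3, 2, 0]; VV[2]=max(VV[2],msg_vec) then VV[2][2]++ -> VV[2]=[3, 2, 1]
Event 5: LOCAL 0: VV[0][0]++ -> VV[0]=[4, 2, 0]
Event 6: SEND 1->2: VV[1][1]++ -> VV[1]=[0, 3, 0], msg_vec=[0, 3, 0]; VV[2]=max(VV[2],msg_vec) then VV[2][2]++ -> VV[2]=[3, 3, 2]
Event 2 stamp: [1, 0, 0]
Event 6 stamp: [0, 3, 0]
[1, 0, 0] <= [0, 3, 0]? False
[0, 3, 0] <= [1, 0, 0]? False
Relation: concurrent

Answer: concurrent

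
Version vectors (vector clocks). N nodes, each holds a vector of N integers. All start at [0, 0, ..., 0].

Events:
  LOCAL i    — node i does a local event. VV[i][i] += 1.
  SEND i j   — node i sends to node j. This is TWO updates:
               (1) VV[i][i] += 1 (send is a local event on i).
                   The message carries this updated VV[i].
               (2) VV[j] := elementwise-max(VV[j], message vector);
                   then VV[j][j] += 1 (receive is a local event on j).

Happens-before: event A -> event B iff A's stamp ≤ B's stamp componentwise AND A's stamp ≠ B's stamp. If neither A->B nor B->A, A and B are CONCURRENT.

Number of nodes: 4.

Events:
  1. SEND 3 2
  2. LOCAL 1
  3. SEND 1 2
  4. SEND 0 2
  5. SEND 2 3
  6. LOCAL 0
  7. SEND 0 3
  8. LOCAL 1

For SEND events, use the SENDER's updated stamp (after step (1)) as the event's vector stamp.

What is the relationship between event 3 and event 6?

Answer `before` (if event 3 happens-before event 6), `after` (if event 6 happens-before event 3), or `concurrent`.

Initial: VV[0]=[0, 0, 0, 0]
Initial: VV[1]=[0, 0, 0, 0]
Initial: VV[2]=[0, 0, 0, 0]
Initial: VV[3]=[0, 0, 0, 0]
Event 1: SEND 3->2: VV[3][3]++ -> VV[3]=[0, 0, 0, 1], msg_vec=[0, 0, 0, 1]; VV[2]=max(VV[2],msg_vec) then VV[2][2]++ -> VV[2]=[0, 0, 1, 1]
Event 2: LOCAL 1: VV[1][1]++ -> VV[1]=[0, 1, 0, 0]
Event 3: SEND 1->2: VV[1][1]++ -> VV[1]=[0, 2, 0, 0], msg_vec=[0, 2, 0, 0]; VV[2]=max(VV[2],msg_vec) then VV[2][2]++ -> VV[2]=[0, 2, 2, 1]
Event 4: SEND 0->2: VV[0][0]++ -> VV[0]=[1, 0, 0, 0], msg_vec=[1, 0, 0, 0]; VV[2]=max(VV[2],msg_vec) then VV[2][2]++ -> VV[2]=[1, 2, 3, 1]
Event 5: SEND 2->3: VV[2][2]++ -> VV[2]=[1, 2, 4, 1], msg_vec=[1, 2, 4, 1]; VV[3]=max(VV[3],msg_vec) then VV[3][3]++ -> VV[3]=[1, 2, 4, 2]
Event 6: LOCAL 0: VV[0][0]++ -> VV[0]=[2, 0, 0, 0]
Event 7: SEND 0->3: VV[0][0]++ -> VV[0]=[3, 0, 0, 0], msg_vec=[3, 0, 0, 0]; VV[3]=max(VV[3],msg_vec) then VV[3][3]++ -> VV[3]=[3, 2, 4, 3]
Event 8: LOCAL 1: VV[1][1]++ -> VV[1]=[0, 3, 0, 0]
Event 3 stamp: [0, 2, 0, 0]
Event 6 stamp: [2, 0, 0, 0]
[0, 2, 0, 0] <= [2, 0, 0, 0]? False
[2, 0, 0, 0] <= [0, 2, 0, 0]? False
Relation: concurrent

Answer: concurrent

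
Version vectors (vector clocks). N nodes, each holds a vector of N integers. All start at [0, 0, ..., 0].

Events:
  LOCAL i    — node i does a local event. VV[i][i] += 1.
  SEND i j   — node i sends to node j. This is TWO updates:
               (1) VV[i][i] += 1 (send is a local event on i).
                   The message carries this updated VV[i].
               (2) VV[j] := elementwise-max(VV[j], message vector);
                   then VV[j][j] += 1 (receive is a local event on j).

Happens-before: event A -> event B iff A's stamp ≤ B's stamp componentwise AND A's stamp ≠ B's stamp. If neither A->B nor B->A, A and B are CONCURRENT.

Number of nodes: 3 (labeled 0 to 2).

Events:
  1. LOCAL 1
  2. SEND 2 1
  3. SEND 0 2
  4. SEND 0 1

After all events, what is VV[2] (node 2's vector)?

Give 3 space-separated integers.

Initial: VV[0]=[0, 0, 0]
Initial: VV[1]=[0, 0, 0]
Initial: VV[2]=[0, 0, 0]
Event 1: LOCAL 1: VV[1][1]++ -> VV[1]=[0, 1, 0]
Event 2: SEND 2->1: VV[2][2]++ -> VV[2]=[0, 0, 1], msg_vec=[0, 0, 1]; VV[1]=max(VV[1],msg_vec) then VV[1][1]++ -> VV[1]=[0, 2, 1]
Event 3: SEND 0->2: VV[0][0]++ -> VV[0]=[1, 0, 0], msg_vec=[1, 0, 0]; VV[2]=max(VV[2],msg_vec) then VV[2][2]++ -> VV[2]=[1, 0, 2]
Event 4: SEND 0->1: VV[0][0]++ -> VV[0]=[2, 0, 0], msg_vec=[2, 0, 0]; VV[1]=max(VV[1],msg_vec) then VV[1][1]++ -> VV[1]=[2, 3, 1]
Final vectors: VV[0]=[2, 0, 0]; VV[1]=[2, 3, 1]; VV[2]=[1, 0, 2]

Answer: 1 0 2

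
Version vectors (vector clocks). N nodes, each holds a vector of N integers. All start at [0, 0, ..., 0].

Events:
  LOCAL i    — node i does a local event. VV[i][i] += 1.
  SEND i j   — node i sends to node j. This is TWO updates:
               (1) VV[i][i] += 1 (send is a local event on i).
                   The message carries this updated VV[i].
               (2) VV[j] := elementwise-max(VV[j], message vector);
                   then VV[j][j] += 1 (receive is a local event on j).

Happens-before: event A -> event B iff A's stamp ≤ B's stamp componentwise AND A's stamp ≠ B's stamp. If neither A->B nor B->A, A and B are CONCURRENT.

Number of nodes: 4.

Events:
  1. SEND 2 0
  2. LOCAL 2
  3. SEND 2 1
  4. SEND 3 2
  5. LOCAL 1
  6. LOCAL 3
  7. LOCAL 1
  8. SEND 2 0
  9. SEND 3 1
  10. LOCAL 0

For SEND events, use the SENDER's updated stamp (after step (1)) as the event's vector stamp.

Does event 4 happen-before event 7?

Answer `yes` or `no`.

Answer: no

Derivation:
Initial: VV[0]=[0, 0, 0, 0]
Initial: VV[1]=[0, 0, 0, 0]
Initial: VV[2]=[0, 0, 0, 0]
Initial: VV[3]=[0, 0, 0, 0]
Event 1: SEND 2->0: VV[2][2]++ -> VV[2]=[0, 0, 1, 0], msg_vec=[0, 0, 1, 0]; VV[0]=max(VV[0],msg_vec) then VV[0][0]++ -> VV[0]=[1, 0, 1, 0]
Event 2: LOCAL 2: VV[2][2]++ -> VV[2]=[0, 0, 2, 0]
Event 3: SEND 2->1: VV[2][2]++ -> VV[2]=[0, 0, 3, 0], msg_vec=[0, 0, 3, 0]; VV[1]=max(VV[1],msg_vec) then VV[1][1]++ -> VV[1]=[0, 1, 3, 0]
Event 4: SEND 3->2: VV[3][3]++ -> VV[3]=[0, 0, 0, 1], msg_vec=[0, 0, 0, 1]; VV[2]=max(VV[2],msg_vec) then VV[2][2]++ -> VV[2]=[0, 0, 4, 1]
Event 5: LOCAL 1: VV[1][1]++ -> VV[1]=[0, 2, 3, 0]
Event 6: LOCAL 3: VV[3][3]++ -> VV[3]=[0, 0, 0, 2]
Event 7: LOCAL 1: VV[1][1]++ -> VV[1]=[0, 3, 3, 0]
Event 8: SEND 2->0: VV[2][2]++ -> VV[2]=[0, 0, 5, 1], msg_vec=[0, 0, 5, 1]; VV[0]=max(VV[0],msg_vec) then VV[0][0]++ -> VV[0]=[2, 0, 5, 1]
Event 9: SEND 3->1: VV[3][3]++ -> VV[3]=[0, 0, 0, 3], msg_vec=[0, 0, 0, 3]; VV[1]=max(VV[1],msg_vec) then VV[1][1]++ -> VV[1]=[0, 4, 3, 3]
Event 10: LOCAL 0: VV[0][0]++ -> VV[0]=[3, 0, 5, 1]
Event 4 stamp: [0, 0, 0, 1]
Event 7 stamp: [0, 3, 3, 0]
[0, 0, 0, 1] <= [0, 3, 3, 0]? False. Equal? False. Happens-before: False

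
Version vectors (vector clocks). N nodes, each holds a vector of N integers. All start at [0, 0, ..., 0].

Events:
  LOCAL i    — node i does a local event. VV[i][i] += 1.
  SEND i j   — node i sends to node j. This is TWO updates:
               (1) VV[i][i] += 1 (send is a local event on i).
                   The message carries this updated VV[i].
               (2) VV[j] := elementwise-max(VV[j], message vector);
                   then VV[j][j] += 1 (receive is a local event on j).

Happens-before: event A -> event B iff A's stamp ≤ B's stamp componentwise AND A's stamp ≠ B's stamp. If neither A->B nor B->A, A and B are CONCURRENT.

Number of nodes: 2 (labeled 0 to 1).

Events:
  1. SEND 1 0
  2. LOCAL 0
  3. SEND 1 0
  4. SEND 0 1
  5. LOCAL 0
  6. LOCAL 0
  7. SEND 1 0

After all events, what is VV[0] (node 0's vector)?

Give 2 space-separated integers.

Initial: VV[0]=[0, 0]
Initial: VV[1]=[0, 0]
Event 1: SEND 1->0: VV[1][1]++ -> VV[1]=[0, 1], msg_vec=[0, 1]; VV[0]=max(VV[0],msg_vec) then VV[0][0]++ -> VV[0]=[1, 1]
Event 2: LOCAL 0: VV[0][0]++ -> VV[0]=[2, 1]
Event 3: SEND 1->0: VV[1][1]++ -> VV[1]=[0, 2], msg_vec=[0, 2]; VV[0]=max(VV[0],msg_vec) then VV[0][0]++ -> VV[0]=[3, 2]
Event 4: SEND 0->1: VV[0][0]++ -> VV[0]=[4, 2], msg_vec=[4, 2]; VV[1]=max(VV[1],msg_vec) then VV[1][1]++ -> VV[1]=[4, 3]
Event 5: LOCAL 0: VV[0][0]++ -> VV[0]=[5, 2]
Event 6: LOCAL 0: VV[0][0]++ -> VV[0]=[6, 2]
Event 7: SEND 1->0: VV[1][1]++ -> VV[1]=[4, 4], msg_vec=[4, 4]; VV[0]=max(VV[0],msg_vec) then VV[0][0]++ -> VV[0]=[7, 4]
Final vectors: VV[0]=[7, 4]; VV[1]=[4, 4]

Answer: 7 4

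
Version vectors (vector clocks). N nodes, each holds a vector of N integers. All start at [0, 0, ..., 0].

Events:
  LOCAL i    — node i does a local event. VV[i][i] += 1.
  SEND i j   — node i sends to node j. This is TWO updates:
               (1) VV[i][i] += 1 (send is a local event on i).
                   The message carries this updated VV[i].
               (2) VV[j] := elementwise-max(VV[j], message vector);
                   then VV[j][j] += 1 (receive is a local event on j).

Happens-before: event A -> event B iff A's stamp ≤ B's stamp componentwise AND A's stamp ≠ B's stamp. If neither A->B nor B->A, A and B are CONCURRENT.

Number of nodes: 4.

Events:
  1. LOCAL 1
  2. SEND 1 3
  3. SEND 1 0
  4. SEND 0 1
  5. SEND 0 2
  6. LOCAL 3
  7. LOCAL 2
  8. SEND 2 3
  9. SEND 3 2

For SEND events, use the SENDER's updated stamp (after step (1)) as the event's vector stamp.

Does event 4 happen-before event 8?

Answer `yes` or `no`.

Initial: VV[0]=[0, 0, 0, 0]
Initial: VV[1]=[0, 0, 0, 0]
Initial: VV[2]=[0, 0, 0, 0]
Initial: VV[3]=[0, 0, 0, 0]
Event 1: LOCAL 1: VV[1][1]++ -> VV[1]=[0, 1, 0, 0]
Event 2: SEND 1->3: VV[1][1]++ -> VV[1]=[0, 2, 0, 0], msg_vec=[0, 2, 0, 0]; VV[3]=max(VV[3],msg_vec) then VV[3][3]++ -> VV[3]=[0, 2, 0, 1]
Event 3: SEND 1->0: VV[1][1]++ -> VV[1]=[0, 3, 0, 0], msg_vec=[0, 3, 0, 0]; VV[0]=max(VV[0],msg_vec) then VV[0][0]++ -> VV[0]=[1, 3, 0, 0]
Event 4: SEND 0->1: VV[0][0]++ -> VV[0]=[2, 3, 0, 0], msg_vec=[2, 3, 0, 0]; VV[1]=max(VV[1],msg_vec) then VV[1][1]++ -> VV[1]=[2, 4, 0, 0]
Event 5: SEND 0->2: VV[0][0]++ -> VV[0]=[3, 3, 0, 0], msg_vec=[3, 3, 0, 0]; VV[2]=max(VV[2],msg_vec) then VV[2][2]++ -> VV[2]=[3, 3, 1, 0]
Event 6: LOCAL 3: VV[3][3]++ -> VV[3]=[0, 2, 0, 2]
Event 7: LOCAL 2: VV[2][2]++ -> VV[2]=[3, 3, 2, 0]
Event 8: SEND 2->3: VV[2][2]++ -> VV[2]=[3, 3, 3, 0], msg_vec=[3, 3, 3, 0]; VV[3]=max(VV[3],msg_vec) then VV[3][3]++ -> VV[3]=[3, 3, 3, 3]
Event 9: SEND 3->2: VV[3][3]++ -> VV[3]=[3, 3, 3, 4], msg_vec=[3, 3, 3, 4]; VV[2]=max(VV[2],msg_vec) then VV[2][2]++ -> VV[2]=[3, 3, 4, 4]
Event 4 stamp: [2, 3, 0, 0]
Event 8 stamp: [3, 3, 3, 0]
[2, 3, 0, 0] <= [3, 3, 3, 0]? True. Equal? False. Happens-before: True

Answer: yes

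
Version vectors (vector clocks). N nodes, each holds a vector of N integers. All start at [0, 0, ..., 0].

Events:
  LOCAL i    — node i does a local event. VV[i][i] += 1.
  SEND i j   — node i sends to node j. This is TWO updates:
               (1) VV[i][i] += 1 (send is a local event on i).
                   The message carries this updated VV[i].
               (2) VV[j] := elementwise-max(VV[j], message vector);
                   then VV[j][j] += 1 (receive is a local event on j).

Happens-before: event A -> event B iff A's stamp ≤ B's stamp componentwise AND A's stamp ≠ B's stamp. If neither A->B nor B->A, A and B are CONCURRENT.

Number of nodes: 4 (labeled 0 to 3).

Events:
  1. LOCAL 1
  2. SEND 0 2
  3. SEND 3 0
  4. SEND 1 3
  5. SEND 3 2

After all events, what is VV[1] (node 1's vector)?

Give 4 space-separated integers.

Initial: VV[0]=[0, 0, 0, 0]
Initial: VV[1]=[0, 0, 0, 0]
Initial: VV[2]=[0, 0, 0, 0]
Initial: VV[3]=[0, 0, 0, 0]
Event 1: LOCAL 1: VV[1][1]++ -> VV[1]=[0, 1, 0, 0]
Event 2: SEND 0->2: VV[0][0]++ -> VV[0]=[1, 0, 0, 0], msg_vec=[1, 0, 0, 0]; VV[2]=max(VV[2],msg_vec) then VV[2][2]++ -> VV[2]=[1, 0, 1, 0]
Event 3: SEND 3->0: VV[3][3]++ -> VV[3]=[0, 0, 0, 1], msg_vec=[0, 0, 0, 1]; VV[0]=max(VV[0],msg_vec) then VV[0][0]++ -> VV[0]=[2, 0, 0, 1]
Event 4: SEND 1->3: VV[1][1]++ -> VV[1]=[0, 2, 0, 0], msg_vec=[0, 2, 0, 0]; VV[3]=max(VV[3],msg_vec) then VV[3][3]++ -> VV[3]=[0, 2, 0, 2]
Event 5: SEND 3->2: VV[3][3]++ -> VV[3]=[0, 2, 0, 3], msg_vec=[0, 2, 0, 3]; VV[2]=max(VV[2],msg_vec) then VV[2][2]++ -> VV[2]=[1, 2, 2, 3]
Final vectors: VV[0]=[2, 0, 0, 1]; VV[1]=[0, 2, 0, 0]; VV[2]=[1, 2, 2, 3]; VV[3]=[0, 2, 0, 3]

Answer: 0 2 0 0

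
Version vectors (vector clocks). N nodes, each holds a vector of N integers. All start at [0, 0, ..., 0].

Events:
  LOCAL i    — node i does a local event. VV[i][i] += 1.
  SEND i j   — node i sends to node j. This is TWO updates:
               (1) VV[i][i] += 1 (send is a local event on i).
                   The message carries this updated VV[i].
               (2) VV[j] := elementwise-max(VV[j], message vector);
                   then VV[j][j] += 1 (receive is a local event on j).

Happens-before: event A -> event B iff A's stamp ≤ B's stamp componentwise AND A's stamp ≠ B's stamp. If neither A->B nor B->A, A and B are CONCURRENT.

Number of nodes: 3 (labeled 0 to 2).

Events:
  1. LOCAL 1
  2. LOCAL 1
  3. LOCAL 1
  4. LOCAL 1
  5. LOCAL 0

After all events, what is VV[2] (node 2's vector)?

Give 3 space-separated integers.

Initial: VV[0]=[0, 0, 0]
Initial: VV[1]=[0, 0, 0]
Initial: VV[2]=[0, 0, 0]
Event 1: LOCAL 1: VV[1][1]++ -> VV[1]=[0, 1, 0]
Event 2: LOCAL 1: VV[1][1]++ -> VV[1]=[0, 2, 0]
Event 3: LOCAL 1: VV[1][1]++ -> VV[1]=[0, 3, 0]
Event 4: LOCAL 1: VV[1][1]++ -> VV[1]=[0, 4, 0]
Event 5: LOCAL 0: VV[0][0]++ -> VV[0]=[1, 0, 0]
Final vectors: VV[0]=[1, 0, 0]; VV[1]=[0, 4, 0]; VV[2]=[0, 0, 0]

Answer: 0 0 0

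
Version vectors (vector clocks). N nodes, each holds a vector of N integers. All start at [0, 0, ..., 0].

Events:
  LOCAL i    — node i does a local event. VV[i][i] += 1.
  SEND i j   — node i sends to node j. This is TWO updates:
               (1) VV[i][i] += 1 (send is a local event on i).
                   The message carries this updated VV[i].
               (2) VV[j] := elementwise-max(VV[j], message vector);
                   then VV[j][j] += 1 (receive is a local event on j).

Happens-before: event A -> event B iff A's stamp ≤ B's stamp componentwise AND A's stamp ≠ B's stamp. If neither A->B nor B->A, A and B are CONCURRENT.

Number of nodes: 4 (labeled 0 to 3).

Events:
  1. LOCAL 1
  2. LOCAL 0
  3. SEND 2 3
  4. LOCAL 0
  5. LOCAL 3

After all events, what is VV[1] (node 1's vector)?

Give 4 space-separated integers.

Initial: VV[0]=[0, 0, 0, 0]
Initial: VV[1]=[0, 0, 0, 0]
Initial: VV[2]=[0, 0, 0, 0]
Initial: VV[3]=[0, 0, 0, 0]
Event 1: LOCAL 1: VV[1][1]++ -> VV[1]=[0, 1, 0, 0]
Event 2: LOCAL 0: VV[0][0]++ -> VV[0]=[1, 0, 0, 0]
Event 3: SEND 2->3: VV[2][2]++ -> VV[2]=[0, 0, 1, 0], msg_vec=[0, 0, 1, 0]; VV[3]=max(VV[3],msg_vec) then VV[3][3]++ -> VV[3]=[0, 0, 1, 1]
Event 4: LOCAL 0: VV[0][0]++ -> VV[0]=[2, 0, 0, 0]
Event 5: LOCAL 3: VV[3][3]++ -> VV[3]=[0, 0, 1, 2]
Final vectors: VV[0]=[2, 0, 0, 0]; VV[1]=[0, 1, 0, 0]; VV[2]=[0, 0, 1, 0]; VV[3]=[0, 0, 1, 2]

Answer: 0 1 0 0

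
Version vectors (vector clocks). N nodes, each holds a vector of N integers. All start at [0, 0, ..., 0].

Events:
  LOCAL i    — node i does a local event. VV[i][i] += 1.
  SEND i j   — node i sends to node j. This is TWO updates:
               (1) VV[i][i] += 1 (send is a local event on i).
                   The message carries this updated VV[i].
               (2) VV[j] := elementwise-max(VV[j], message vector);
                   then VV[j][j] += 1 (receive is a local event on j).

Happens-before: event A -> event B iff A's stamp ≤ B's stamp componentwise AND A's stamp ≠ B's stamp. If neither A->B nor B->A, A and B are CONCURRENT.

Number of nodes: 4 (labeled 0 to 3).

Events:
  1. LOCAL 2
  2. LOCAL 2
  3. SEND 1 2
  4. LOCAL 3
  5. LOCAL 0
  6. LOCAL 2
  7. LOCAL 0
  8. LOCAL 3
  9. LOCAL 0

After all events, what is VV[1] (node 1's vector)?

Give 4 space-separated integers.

Initial: VV[0]=[0, 0, 0, 0]
Initial: VV[1]=[0, 0, 0, 0]
Initial: VV[2]=[0, 0, 0, 0]
Initial: VV[3]=[0, 0, 0, 0]
Event 1: LOCAL 2: VV[2][2]++ -> VV[2]=[0, 0, 1, 0]
Event 2: LOCAL 2: VV[2][2]++ -> VV[2]=[0, 0, 2, 0]
Event 3: SEND 1->2: VV[1][1]++ -> VV[1]=[0, 1, 0, 0], msg_vec=[0, 1, 0, 0]; VV[2]=max(VV[2],msg_vec) then VV[2][2]++ -> VV[2]=[0, 1, 3, 0]
Event 4: LOCAL 3: VV[3][3]++ -> VV[3]=[0, 0, 0, 1]
Event 5: LOCAL 0: VV[0][0]++ -> VV[0]=[1, 0, 0, 0]
Event 6: LOCAL 2: VV[2][2]++ -> VV[2]=[0, 1, 4, 0]
Event 7: LOCAL 0: VV[0][0]++ -> VV[0]=[2, 0, 0, 0]
Event 8: LOCAL 3: VV[3][3]++ -> VV[3]=[0, 0, 0, 2]
Event 9: LOCAL 0: VV[0][0]++ -> VV[0]=[3, 0, 0, 0]
Final vectors: VV[0]=[3, 0, 0, 0]; VV[1]=[0, 1, 0, 0]; VV[2]=[0, 1, 4, 0]; VV[3]=[0, 0, 0, 2]

Answer: 0 1 0 0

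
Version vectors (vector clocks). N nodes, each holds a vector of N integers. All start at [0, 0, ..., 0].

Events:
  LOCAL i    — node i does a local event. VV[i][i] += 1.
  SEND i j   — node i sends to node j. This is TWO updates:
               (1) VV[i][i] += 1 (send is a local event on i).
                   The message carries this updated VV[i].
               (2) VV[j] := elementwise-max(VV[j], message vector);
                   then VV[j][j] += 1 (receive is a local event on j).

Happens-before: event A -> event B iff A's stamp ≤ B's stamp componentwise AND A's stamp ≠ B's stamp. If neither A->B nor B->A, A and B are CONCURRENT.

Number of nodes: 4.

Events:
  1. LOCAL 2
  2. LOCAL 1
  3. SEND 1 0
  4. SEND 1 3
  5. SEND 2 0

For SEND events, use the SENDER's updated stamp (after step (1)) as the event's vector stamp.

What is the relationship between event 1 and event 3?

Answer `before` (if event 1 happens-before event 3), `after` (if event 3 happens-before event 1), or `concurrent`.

Initial: VV[0]=[0, 0, 0, 0]
Initial: VV[1]=[0, 0, 0, 0]
Initial: VV[2]=[0, 0, 0, 0]
Initial: VV[3]=[0, 0, 0, 0]
Event 1: LOCAL 2: VV[2][2]++ -> VV[2]=[0, 0, 1, 0]
Event 2: LOCAL 1: VV[1][1]++ -> VV[1]=[0, 1, 0, 0]
Event 3: SEND 1->0: VV[1][1]++ -> VV[1]=[0, 2, 0, 0], msg_vec=[0, 2, 0, 0]; VV[0]=max(VV[0],msg_vec) then VV[0][0]++ -> VV[0]=[1, 2, 0, 0]
Event 4: SEND 1->3: VV[1][1]++ -> VV[1]=[0, 3, 0, 0], msg_vec=[0, 3, 0, 0]; VV[3]=max(VV[3],msg_vec) then VV[3][3]++ -> VV[3]=[0, 3, 0, 1]
Event 5: SEND 2->0: VV[2][2]++ -> VV[2]=[0, 0, 2, 0], msg_vec=[0, 0, 2, 0]; VV[0]=max(VV[0],msg_vec) then VV[0][0]++ -> VV[0]=[2, 2, 2, 0]
Event 1 stamp: [0, 0, 1, 0]
Event 3 stamp: [0, 2, 0, 0]
[0, 0, 1, 0] <= [0, 2, 0, 0]? False
[0, 2, 0, 0] <= [0, 0, 1, 0]? False
Relation: concurrent

Answer: concurrent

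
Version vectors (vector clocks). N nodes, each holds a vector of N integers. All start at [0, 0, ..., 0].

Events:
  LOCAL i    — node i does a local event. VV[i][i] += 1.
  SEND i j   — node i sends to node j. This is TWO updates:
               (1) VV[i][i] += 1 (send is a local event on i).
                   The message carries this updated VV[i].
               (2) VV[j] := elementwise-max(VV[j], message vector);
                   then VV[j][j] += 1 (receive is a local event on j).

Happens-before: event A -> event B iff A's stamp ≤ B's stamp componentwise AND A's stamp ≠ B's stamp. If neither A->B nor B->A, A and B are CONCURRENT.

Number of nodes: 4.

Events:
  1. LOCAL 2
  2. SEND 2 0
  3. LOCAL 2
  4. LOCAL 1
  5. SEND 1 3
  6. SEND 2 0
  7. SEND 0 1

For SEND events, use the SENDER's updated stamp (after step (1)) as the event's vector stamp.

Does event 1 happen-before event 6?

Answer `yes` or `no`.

Answer: yes

Derivation:
Initial: VV[0]=[0, 0, 0, 0]
Initial: VV[1]=[0, 0, 0, 0]
Initial: VV[2]=[0, 0, 0, 0]
Initial: VV[3]=[0, 0, 0, 0]
Event 1: LOCAL 2: VV[2][2]++ -> VV[2]=[0, 0, 1, 0]
Event 2: SEND 2->0: VV[2][2]++ -> VV[2]=[0, 0, 2, 0], msg_vec=[0, 0, 2, 0]; VV[0]=max(VV[0],msg_vec) then VV[0][0]++ -> VV[0]=[1, 0, 2, 0]
Event 3: LOCAL 2: VV[2][2]++ -> VV[2]=[0, 0, 3, 0]
Event 4: LOCAL 1: VV[1][1]++ -> VV[1]=[0, 1, 0, 0]
Event 5: SEND 1->3: VV[1][1]++ -> VV[1]=[0, 2, 0, 0], msg_vec=[0, 2, 0, 0]; VV[3]=max(VV[3],msg_vec) then VV[3][3]++ -> VV[3]=[0, 2, 0, 1]
Event 6: SEND 2->0: VV[2][2]++ -> VV[2]=[0, 0, 4, 0], msg_vec=[0, 0, 4, 0]; VV[0]=max(VV[0],msg_vec) then VV[0][0]++ -> VV[0]=[2, 0, 4, 0]
Event 7: SEND 0->1: VV[0][0]++ -> VV[0]=[3, 0, 4, 0], msg_vec=[3, 0, 4, 0]; VV[1]=max(VV[1],msg_vec) then VV[1][1]++ -> VV[1]=[3, 3, 4, 0]
Event 1 stamp: [0, 0, 1, 0]
Event 6 stamp: [0, 0, 4, 0]
[0, 0, 1, 0] <= [0, 0, 4, 0]? True. Equal? False. Happens-before: True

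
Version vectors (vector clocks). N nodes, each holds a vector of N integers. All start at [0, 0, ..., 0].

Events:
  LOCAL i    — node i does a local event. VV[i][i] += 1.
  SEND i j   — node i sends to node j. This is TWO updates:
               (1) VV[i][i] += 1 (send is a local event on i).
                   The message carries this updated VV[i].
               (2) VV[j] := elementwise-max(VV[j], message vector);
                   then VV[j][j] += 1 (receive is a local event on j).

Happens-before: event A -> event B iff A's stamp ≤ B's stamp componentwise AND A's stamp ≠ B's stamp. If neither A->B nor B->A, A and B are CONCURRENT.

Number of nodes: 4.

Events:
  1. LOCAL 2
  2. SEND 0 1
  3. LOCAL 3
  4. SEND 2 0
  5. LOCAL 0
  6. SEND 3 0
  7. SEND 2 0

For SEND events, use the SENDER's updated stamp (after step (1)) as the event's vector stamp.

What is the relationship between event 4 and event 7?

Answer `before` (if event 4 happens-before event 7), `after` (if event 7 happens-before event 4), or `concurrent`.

Initial: VV[0]=[0, 0, 0, 0]
Initial: VV[1]=[0, 0, 0, 0]
Initial: VV[2]=[0, 0, 0, 0]
Initial: VV[3]=[0, 0, 0, 0]
Event 1: LOCAL 2: VV[2][2]++ -> VV[2]=[0, 0, 1, 0]
Event 2: SEND 0->1: VV[0][0]++ -> VV[0]=[1, 0, 0, 0], msg_vec=[1, 0, 0, 0]; VV[1]=max(VV[1],msg_vec) then VV[1][1]++ -> VV[1]=[1, 1, 0, 0]
Event 3: LOCAL 3: VV[3][3]++ -> VV[3]=[0, 0, 0, 1]
Event 4: SEND 2->0: VV[2][2]++ -> VV[2]=[0, 0, 2, 0], msg_vec=[0, 0, 2, 0]; VV[0]=max(VV[0],msg_vec) then VV[0][0]++ -> VV[0]=[2, 0, 2, 0]
Event 5: LOCAL 0: VV[0][0]++ -> VV[0]=[3, 0, 2, 0]
Event 6: SEND 3->0: VV[3][3]++ -> VV[3]=[0, 0, 0, 2], msg_vec=[0, 0, 0, 2]; VV[0]=max(VV[0],msg_vec) then VV[0][0]++ -> VV[0]=[4, 0, 2, 2]
Event 7: SEND 2->0: VV[2][2]++ -> VV[2]=[0, 0, 3, 0], msg_vec=[0, 0, 3, 0]; VV[0]=max(VV[0],msg_vec) then VV[0][0]++ -> VV[0]=[5, 0, 3, 2]
Event 4 stamp: [0, 0, 2, 0]
Event 7 stamp: [0, 0, 3, 0]
[0, 0, 2, 0] <= [0, 0, 3, 0]? True
[0, 0, 3, 0] <= [0, 0, 2, 0]? False
Relation: before

Answer: before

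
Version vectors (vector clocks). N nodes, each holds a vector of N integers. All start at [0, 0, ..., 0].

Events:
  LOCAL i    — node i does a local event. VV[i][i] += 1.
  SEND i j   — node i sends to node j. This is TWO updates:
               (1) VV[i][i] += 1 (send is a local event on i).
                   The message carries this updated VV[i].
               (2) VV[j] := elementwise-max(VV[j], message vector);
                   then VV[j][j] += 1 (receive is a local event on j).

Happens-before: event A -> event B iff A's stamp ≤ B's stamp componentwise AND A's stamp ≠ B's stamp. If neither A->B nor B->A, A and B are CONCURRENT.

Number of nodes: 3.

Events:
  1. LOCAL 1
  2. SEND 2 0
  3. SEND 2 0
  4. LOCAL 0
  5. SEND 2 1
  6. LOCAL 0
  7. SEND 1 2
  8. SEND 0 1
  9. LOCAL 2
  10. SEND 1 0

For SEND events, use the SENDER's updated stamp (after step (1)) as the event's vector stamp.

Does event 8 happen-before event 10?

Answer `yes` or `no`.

Initial: VV[0]=[0, 0, 0]
Initial: VV[1]=[0, 0, 0]
Initial: VV[2]=[0, 0, 0]
Event 1: LOCAL 1: VV[1][1]++ -> VV[1]=[0, 1, 0]
Event 2: SEND 2->0: VV[2][2]++ -> VV[2]=[0, 0, 1], msg_vec=[0, 0, 1]; VV[0]=max(VV[0],msg_vec) then VV[0][0]++ -> VV[0]=[1, 0, 1]
Event 3: SEND 2->0: VV[2][2]++ -> VV[2]=[0, 0, 2], msg_vec=[0, 0, 2]; VV[0]=max(VV[0],msg_vec) then VV[0][0]++ -> VV[0]=[2, 0, 2]
Event 4: LOCAL 0: VV[0][0]++ -> VV[0]=[3, 0, 2]
Event 5: SEND 2->1: VV[2][2]++ -> VV[2]=[0, 0, 3], msg_vec=[0, 0, 3]; VV[1]=max(VV[1],msg_vec) then VV[1][1]++ -> VV[1]=[0, 2, 3]
Event 6: LOCAL 0: VV[0][0]++ -> VV[0]=[4, 0, 2]
Event 7: SEND 1->2: VV[1][1]++ -> VV[1]=[0, 3, 3], msg_vec=[0, 3, 3]; VV[2]=max(VV[2],msg_vec) then VV[2][2]++ -> VV[2]=[0, 3, 4]
Event 8: SEND 0->1: VV[0][0]++ -> VV[0]=[5, 0, 2], msg_vec=[5, 0, 2]; VV[1]=max(VV[1],msg_vec) then VV[1][1]++ -> VV[1]=[5, 4, 3]
Event 9: LOCAL 2: VV[2][2]++ -> VV[2]=[0, 3, 5]
Event 10: SEND 1->0: VV[1][1]++ -> VV[1]=[5, 5, 3], msg_vec=[5, 5, 3]; VV[0]=max(VV[0],msg_vec) then VV[0][0]++ -> VV[0]=[6, 5, 3]
Event 8 stamp: [5, 0, 2]
Event 10 stamp: [5, 5, 3]
[5, 0, 2] <= [5, 5, 3]? True. Equal? False. Happens-before: True

Answer: yes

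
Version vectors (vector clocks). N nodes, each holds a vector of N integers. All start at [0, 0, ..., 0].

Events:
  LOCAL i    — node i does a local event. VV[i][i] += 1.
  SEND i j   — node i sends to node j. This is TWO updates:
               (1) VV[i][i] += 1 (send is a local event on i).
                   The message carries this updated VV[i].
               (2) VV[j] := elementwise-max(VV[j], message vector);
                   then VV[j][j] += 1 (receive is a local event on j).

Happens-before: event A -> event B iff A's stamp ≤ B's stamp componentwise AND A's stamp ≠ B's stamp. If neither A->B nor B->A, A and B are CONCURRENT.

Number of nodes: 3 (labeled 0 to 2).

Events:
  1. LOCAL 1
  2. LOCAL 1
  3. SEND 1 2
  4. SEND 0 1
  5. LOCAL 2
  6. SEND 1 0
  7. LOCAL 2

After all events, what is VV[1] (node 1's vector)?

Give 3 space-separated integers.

Initial: VV[0]=[0, 0, 0]
Initial: VV[1]=[0, 0, 0]
Initial: VV[2]=[0, 0, 0]
Event 1: LOCAL 1: VV[1][1]++ -> VV[1]=[0, 1, 0]
Event 2: LOCAL 1: VV[1][1]++ -> VV[1]=[0, 2, 0]
Event 3: SEND 1->2: VV[1][1]++ -> VV[1]=[0, 3, 0], msg_vec=[0, 3, 0]; VV[2]=max(VV[2],msg_vec) then VV[2][2]++ -> VV[2]=[0, 3, 1]
Event 4: SEND 0->1: VV[0][0]++ -> VV[0]=[1, 0, 0], msg_vec=[1, 0, 0]; VV[1]=max(VV[1],msg_vec) then VV[1][1]++ -> VV[1]=[1, 4, 0]
Event 5: LOCAL 2: VV[2][2]++ -> VV[2]=[0, 3, 2]
Event 6: SEND 1->0: VV[1][1]++ -> VV[1]=[1, 5, 0], msg_vec=[1, 5, 0]; VV[0]=max(VV[0],msg_vec) then VV[0][0]++ -> VV[0]=[2, 5, 0]
Event 7: LOCAL 2: VV[2][2]++ -> VV[2]=[0, 3, 3]
Final vectors: VV[0]=[2, 5, 0]; VV[1]=[1, 5, 0]; VV[2]=[0, 3, 3]

Answer: 1 5 0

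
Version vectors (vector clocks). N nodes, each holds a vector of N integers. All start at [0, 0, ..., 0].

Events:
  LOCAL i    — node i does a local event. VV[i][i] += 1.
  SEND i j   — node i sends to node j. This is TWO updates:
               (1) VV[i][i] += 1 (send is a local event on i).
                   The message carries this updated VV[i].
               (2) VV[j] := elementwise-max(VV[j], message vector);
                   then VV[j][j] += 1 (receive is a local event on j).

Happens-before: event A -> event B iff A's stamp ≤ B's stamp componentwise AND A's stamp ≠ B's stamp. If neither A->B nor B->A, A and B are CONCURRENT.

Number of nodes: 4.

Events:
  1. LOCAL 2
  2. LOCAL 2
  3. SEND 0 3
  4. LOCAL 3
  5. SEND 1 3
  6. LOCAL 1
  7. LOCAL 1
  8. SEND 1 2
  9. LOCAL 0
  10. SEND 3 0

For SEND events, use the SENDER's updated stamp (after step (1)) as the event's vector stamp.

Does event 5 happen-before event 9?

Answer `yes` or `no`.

Answer: no

Derivation:
Initial: VV[0]=[0, 0, 0, 0]
Initial: VV[1]=[0, 0, 0, 0]
Initial: VV[2]=[0, 0, 0, 0]
Initial: VV[3]=[0, 0, 0, 0]
Event 1: LOCAL 2: VV[2][2]++ -> VV[2]=[0, 0, 1, 0]
Event 2: LOCAL 2: VV[2][2]++ -> VV[2]=[0, 0, 2, 0]
Event 3: SEND 0->3: VV[0][0]++ -> VV[0]=[1, 0, 0, 0], msg_vec=[1, 0, 0, 0]; VV[3]=max(VV[3],msg_vec) then VV[3][3]++ -> VV[3]=[1, 0, 0, 1]
Event 4: LOCAL 3: VV[3][3]++ -> VV[3]=[1, 0, 0, 2]
Event 5: SEND 1->3: VV[1][1]++ -> VV[1]=[0, 1, 0, 0], msg_vec=[0, 1, 0, 0]; VV[3]=max(VV[3],msg_vec) then VV[3][3]++ -> VV[3]=[1, 1, 0, 3]
Event 6: LOCAL 1: VV[1][1]++ -> VV[1]=[0, 2, 0, 0]
Event 7: LOCAL 1: VV[1][1]++ -> VV[1]=[0, 3, 0, 0]
Event 8: SEND 1->2: VV[1][1]++ -> VV[1]=[0, 4, 0, 0], msg_vec=[0, 4, 0, 0]; VV[2]=max(VV[2],msg_vec) then VV[2][2]++ -> VV[2]=[0, 4, 3, 0]
Event 9: LOCAL 0: VV[0][0]++ -> VV[0]=[2, 0, 0, 0]
Event 10: SEND 3->0: VV[3][3]++ -> VV[3]=[1, 1, 0, 4], msg_vec=[1, 1, 0, 4]; VV[0]=max(VV[0],msg_vec) then VV[0][0]++ -> VV[0]=[3, 1, 0, 4]
Event 5 stamp: [0, 1, 0, 0]
Event 9 stamp: [2, 0, 0, 0]
[0, 1, 0, 0] <= [2, 0, 0, 0]? False. Equal? False. Happens-before: False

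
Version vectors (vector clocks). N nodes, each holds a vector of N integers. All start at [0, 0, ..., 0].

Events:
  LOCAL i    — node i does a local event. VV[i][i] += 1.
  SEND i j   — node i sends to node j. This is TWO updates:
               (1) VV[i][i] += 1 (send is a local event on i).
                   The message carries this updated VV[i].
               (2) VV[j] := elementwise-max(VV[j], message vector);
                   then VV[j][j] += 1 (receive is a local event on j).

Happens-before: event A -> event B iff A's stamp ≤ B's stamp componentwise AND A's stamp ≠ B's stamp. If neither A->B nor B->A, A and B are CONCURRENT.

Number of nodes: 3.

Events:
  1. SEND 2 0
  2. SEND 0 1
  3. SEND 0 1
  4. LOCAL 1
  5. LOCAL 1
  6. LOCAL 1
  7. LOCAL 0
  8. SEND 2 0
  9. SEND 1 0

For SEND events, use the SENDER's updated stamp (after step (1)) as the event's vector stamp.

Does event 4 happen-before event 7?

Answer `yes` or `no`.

Answer: no

Derivation:
Initial: VV[0]=[0, 0, 0]
Initial: VV[1]=[0, 0, 0]
Initial: VV[2]=[0, 0, 0]
Event 1: SEND 2->0: VV[2][2]++ -> VV[2]=[0, 0, 1], msg_vec=[0, 0, 1]; VV[0]=max(VV[0],msg_vec) then VV[0][0]++ -> VV[0]=[1, 0, 1]
Event 2: SEND 0->1: VV[0][0]++ -> VV[0]=[2, 0, 1], msg_vec=[2, 0, 1]; VV[1]=max(VV[1],msg_vec) then VV[1][1]++ -> VV[1]=[2, 1, 1]
Event 3: SEND 0->1: VV[0][0]++ -> VV[0]=[3, 0, 1], msg_vec=[3, 0, 1]; VV[1]=max(VV[1],msg_vec) then VV[1][1]++ -> VV[1]=[3, 2, 1]
Event 4: LOCAL 1: VV[1][1]++ -> VV[1]=[3, 3, 1]
Event 5: LOCAL 1: VV[1][1]++ -> VV[1]=[3, 4, 1]
Event 6: LOCAL 1: VV[1][1]++ -> VV[1]=[3, 5, 1]
Event 7: LOCAL 0: VV[0][0]++ -> VV[0]=[4, 0, 1]
Event 8: SEND 2->0: VV[2][2]++ -> VV[2]=[0, 0, 2], msg_vec=[0, 0, 2]; VV[0]=max(VV[0],msg_vec) then VV[0][0]++ -> VV[0]=[5, 0, 2]
Event 9: SEND 1->0: VV[1][1]++ -> VV[1]=[3, 6, 1], msg_vec=[3, 6, 1]; VV[0]=max(VV[0],msg_vec) then VV[0][0]++ -> VV[0]=[6, 6, 2]
Event 4 stamp: [3, 3, 1]
Event 7 stamp: [4, 0, 1]
[3, 3, 1] <= [4, 0, 1]? False. Equal? False. Happens-before: False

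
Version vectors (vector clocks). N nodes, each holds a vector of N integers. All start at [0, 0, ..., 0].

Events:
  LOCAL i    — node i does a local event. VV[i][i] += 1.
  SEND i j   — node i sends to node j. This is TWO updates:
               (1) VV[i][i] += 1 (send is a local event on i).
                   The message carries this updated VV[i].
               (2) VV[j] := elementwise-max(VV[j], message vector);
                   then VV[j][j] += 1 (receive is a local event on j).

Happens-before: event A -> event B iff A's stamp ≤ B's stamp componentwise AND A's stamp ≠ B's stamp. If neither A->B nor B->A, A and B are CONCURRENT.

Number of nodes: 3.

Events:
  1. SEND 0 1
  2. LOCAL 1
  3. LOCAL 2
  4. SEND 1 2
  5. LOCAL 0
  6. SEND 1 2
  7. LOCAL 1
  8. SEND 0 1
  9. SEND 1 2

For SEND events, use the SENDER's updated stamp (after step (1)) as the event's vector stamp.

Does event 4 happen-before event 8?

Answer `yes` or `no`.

Answer: no

Derivation:
Initial: VV[0]=[0, 0, 0]
Initial: VV[1]=[0, 0, 0]
Initial: VV[2]=[0, 0, 0]
Event 1: SEND 0->1: VV[0][0]++ -> VV[0]=[1, 0, 0], msg_vec=[1, 0, 0]; VV[1]=max(VV[1],msg_vec) then VV[1][1]++ -> VV[1]=[1, 1, 0]
Event 2: LOCAL 1: VV[1][1]++ -> VV[1]=[1, 2, 0]
Event 3: LOCAL 2: VV[2][2]++ -> VV[2]=[0, 0, 1]
Event 4: SEND 1->2: VV[1][1]++ -> VV[1]=[1, 3, 0], msg_vec=[1, 3, 0]; VV[2]=max(VV[2],msg_vec) then VV[2][2]++ -> VV[2]=[1, 3, 2]
Event 5: LOCAL 0: VV[0][0]++ -> VV[0]=[2, 0, 0]
Event 6: SEND 1->2: VV[1][1]++ -> VV[1]=[1, 4, 0], msg_vec=[1, 4, 0]; VV[2]=max(VV[2],msg_vec) then VV[2][2]++ -> VV[2]=[1, 4, 3]
Event 7: LOCAL 1: VV[1][1]++ -> VV[1]=[1, 5, 0]
Event 8: SEND 0->1: VV[0][0]++ -> VV[0]=[3, 0, 0], msg_vec=[3, 0, 0]; VV[1]=max(VV[1],msg_vec) then VV[1][1]++ -> VV[1]=[3, 6, 0]
Event 9: SEND 1->2: VV[1][1]++ -> VV[1]=[3, 7, 0], msg_vec=[3, 7, 0]; VV[2]=max(VV[2],msg_vec) then VV[2][2]++ -> VV[2]=[3, 7, 4]
Event 4 stamp: [1, 3, 0]
Event 8 stamp: [3, 0, 0]
[1, 3, 0] <= [3, 0, 0]? False. Equal? False. Happens-before: False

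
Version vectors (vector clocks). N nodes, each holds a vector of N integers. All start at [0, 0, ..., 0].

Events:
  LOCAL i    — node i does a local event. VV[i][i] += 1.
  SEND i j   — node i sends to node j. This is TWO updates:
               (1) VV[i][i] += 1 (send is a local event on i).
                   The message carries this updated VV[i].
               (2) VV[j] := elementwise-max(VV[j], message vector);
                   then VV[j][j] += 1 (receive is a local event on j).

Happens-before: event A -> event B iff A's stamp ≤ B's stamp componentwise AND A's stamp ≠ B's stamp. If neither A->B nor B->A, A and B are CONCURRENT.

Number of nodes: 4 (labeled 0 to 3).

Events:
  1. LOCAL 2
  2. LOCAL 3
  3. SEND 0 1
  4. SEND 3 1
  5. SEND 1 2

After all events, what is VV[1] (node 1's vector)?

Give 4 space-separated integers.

Initial: VV[0]=[0, 0, 0, 0]
Initial: VV[1]=[0, 0, 0, 0]
Initial: VV[2]=[0, 0, 0, 0]
Initial: VV[3]=[0, 0, 0, 0]
Event 1: LOCAL 2: VV[2][2]++ -> VV[2]=[0, 0, 1, 0]
Event 2: LOCAL 3: VV[3][3]++ -> VV[3]=[0, 0, 0, 1]
Event 3: SEND 0->1: VV[0][0]++ -> VV[0]=[1, 0, 0, 0], msg_vec=[1, 0, 0, 0]; VV[1]=max(VV[1],msg_vec) then VV[1][1]++ -> VV[1]=[1, 1, 0, 0]
Event 4: SEND 3->1: VV[3][3]++ -> VV[3]=[0, 0, 0, 2], msg_vec=[0, 0, 0, 2]; VV[1]=max(VV[1],msg_vec) then VV[1][1]++ -> VV[1]=[1, 2, 0, 2]
Event 5: SEND 1->2: VV[1][1]++ -> VV[1]=[1, 3, 0, 2], msg_vec=[1, 3, 0, 2]; VV[2]=max(VV[2],msg_vec) then VV[2][2]++ -> VV[2]=[1, 3, 2, 2]
Final vectors: VV[0]=[1, 0, 0, 0]; VV[1]=[1, 3, 0, 2]; VV[2]=[1, 3, 2, 2]; VV[3]=[0, 0, 0, 2]

Answer: 1 3 0 2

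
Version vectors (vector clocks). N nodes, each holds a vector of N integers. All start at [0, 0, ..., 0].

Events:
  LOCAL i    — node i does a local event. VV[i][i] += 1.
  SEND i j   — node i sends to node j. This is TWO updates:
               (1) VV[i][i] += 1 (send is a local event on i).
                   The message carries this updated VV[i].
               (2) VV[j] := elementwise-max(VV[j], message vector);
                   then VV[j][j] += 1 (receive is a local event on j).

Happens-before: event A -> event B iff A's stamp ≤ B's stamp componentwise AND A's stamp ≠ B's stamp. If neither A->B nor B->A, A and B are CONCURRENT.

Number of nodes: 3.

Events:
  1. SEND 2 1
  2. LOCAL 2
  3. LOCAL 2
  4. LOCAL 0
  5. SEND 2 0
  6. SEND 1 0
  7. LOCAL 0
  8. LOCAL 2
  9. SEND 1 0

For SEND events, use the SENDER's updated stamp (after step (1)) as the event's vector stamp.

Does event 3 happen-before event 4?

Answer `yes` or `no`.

Initial: VV[0]=[0, 0, 0]
Initial: VV[1]=[0, 0, 0]
Initial: VV[2]=[0, 0, 0]
Event 1: SEND 2->1: VV[2][2]++ -> VV[2]=[0, 0, 1], msg_vec=[0, 0, 1]; VV[1]=max(VV[1],msg_vec) then VV[1][1]++ -> VV[1]=[0, 1, 1]
Event 2: LOCAL 2: VV[2][2]++ -> VV[2]=[0, 0, 2]
Event 3: LOCAL 2: VV[2][2]++ -> VV[2]=[0, 0, 3]
Event 4: LOCAL 0: VV[0][0]++ -> VV[0]=[1, 0, 0]
Event 5: SEND 2->0: VV[2][2]++ -> VV[2]=[0, 0, 4], msg_vec=[0, 0, 4]; VV[0]=max(VV[0],msg_vec) then VV[0][0]++ -> VV[0]=[2, 0, 4]
Event 6: SEND 1->0: VV[1][1]++ -> VV[1]=[0, 2, 1], msg_vec=[0, 2, 1]; VV[0]=max(VV[0],msg_vec) then VV[0][0]++ -> VV[0]=[3, 2, 4]
Event 7: LOCAL 0: VV[0][0]++ -> VV[0]=[4, 2, 4]
Event 8: LOCAL 2: VV[2][2]++ -> VV[2]=[0, 0, 5]
Event 9: SEND 1->0: VV[1][1]++ -> VV[1]=[0, 3, 1], msg_vec=[0, 3, 1]; VV[0]=max(VV[0],msg_vec) then VV[0][0]++ -> VV[0]=[5, 3, 4]
Event 3 stamp: [0, 0, 3]
Event 4 stamp: [1, 0, 0]
[0, 0, 3] <= [1, 0, 0]? False. Equal? False. Happens-before: False

Answer: no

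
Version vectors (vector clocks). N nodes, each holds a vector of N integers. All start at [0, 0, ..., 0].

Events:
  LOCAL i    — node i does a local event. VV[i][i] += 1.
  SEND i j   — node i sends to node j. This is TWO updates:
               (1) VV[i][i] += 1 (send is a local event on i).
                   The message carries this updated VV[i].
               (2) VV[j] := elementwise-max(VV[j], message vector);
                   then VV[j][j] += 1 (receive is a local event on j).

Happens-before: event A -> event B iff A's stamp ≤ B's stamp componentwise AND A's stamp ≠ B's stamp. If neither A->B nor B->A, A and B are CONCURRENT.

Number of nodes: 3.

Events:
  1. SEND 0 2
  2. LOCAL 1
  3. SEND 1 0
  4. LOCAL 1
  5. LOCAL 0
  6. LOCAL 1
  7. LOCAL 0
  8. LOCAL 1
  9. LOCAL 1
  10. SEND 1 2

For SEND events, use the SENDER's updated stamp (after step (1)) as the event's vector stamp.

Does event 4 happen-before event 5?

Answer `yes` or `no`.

Answer: no

Derivation:
Initial: VV[0]=[0, 0, 0]
Initial: VV[1]=[0, 0, 0]
Initial: VV[2]=[0, 0, 0]
Event 1: SEND 0->2: VV[0][0]++ -> VV[0]=[1, 0, 0], msg_vec=[1, 0, 0]; VV[2]=max(VV[2],msg_vec) then VV[2][2]++ -> VV[2]=[1, 0, 1]
Event 2: LOCAL 1: VV[1][1]++ -> VV[1]=[0, 1, 0]
Event 3: SEND 1->0: VV[1][1]++ -> VV[1]=[0, 2, 0], msg_vec=[0, 2, 0]; VV[0]=max(VV[0],msg_vec) then VV[0][0]++ -> VV[0]=[2, 2, 0]
Event 4: LOCAL 1: VV[1][1]++ -> VV[1]=[0, 3, 0]
Event 5: LOCAL 0: VV[0][0]++ -> VV[0]=[3, 2, 0]
Event 6: LOCAL 1: VV[1][1]++ -> VV[1]=[0, 4, 0]
Event 7: LOCAL 0: VV[0][0]++ -> VV[0]=[4, 2, 0]
Event 8: LOCAL 1: VV[1][1]++ -> VV[1]=[0, 5, 0]
Event 9: LOCAL 1: VV[1][1]++ -> VV[1]=[0, 6, 0]
Event 10: SEND 1->2: VV[1][1]++ -> VV[1]=[0, 7, 0], msg_vec=[0, 7, 0]; VV[2]=max(VV[2],msg_vec) then VV[2][2]++ -> VV[2]=[1, 7, 2]
Event 4 stamp: [0, 3, 0]
Event 5 stamp: [3, 2, 0]
[0, 3, 0] <= [3, 2, 0]? False. Equal? False. Happens-before: False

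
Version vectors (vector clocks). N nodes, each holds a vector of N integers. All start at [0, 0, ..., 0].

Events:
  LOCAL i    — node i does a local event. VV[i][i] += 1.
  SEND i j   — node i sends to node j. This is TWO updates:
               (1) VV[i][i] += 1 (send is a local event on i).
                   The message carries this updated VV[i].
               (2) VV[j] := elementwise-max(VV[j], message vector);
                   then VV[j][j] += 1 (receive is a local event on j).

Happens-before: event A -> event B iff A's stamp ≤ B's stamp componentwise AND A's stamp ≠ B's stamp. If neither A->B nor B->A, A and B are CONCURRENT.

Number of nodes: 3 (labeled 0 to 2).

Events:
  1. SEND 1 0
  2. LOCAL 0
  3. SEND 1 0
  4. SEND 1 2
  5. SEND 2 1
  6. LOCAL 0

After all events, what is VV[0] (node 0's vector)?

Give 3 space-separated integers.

Answer: 4 2 0

Derivation:
Initial: VV[0]=[0, 0, 0]
Initial: VV[1]=[0, 0, 0]
Initial: VV[2]=[0, 0, 0]
Event 1: SEND 1->0: VV[1][1]++ -> VV[1]=[0, 1, 0], msg_vec=[0, 1, 0]; VV[0]=max(VV[0],msg_vec) then VV[0][0]++ -> VV[0]=[1, 1, 0]
Event 2: LOCAL 0: VV[0][0]++ -> VV[0]=[2, 1, 0]
Event 3: SEND 1->0: VV[1][1]++ -> VV[1]=[0, 2, 0], msg_vec=[0, 2, 0]; VV[0]=max(VV[0],msg_vec) then VV[0][0]++ -> VV[0]=[3, 2, 0]
Event 4: SEND 1->2: VV[1][1]++ -> VV[1]=[0, 3, 0], msg_vec=[0, 3, 0]; VV[2]=max(VV[2],msg_vec) then VV[2][2]++ -> VV[2]=[0, 3, 1]
Event 5: SEND 2->1: VV[2][2]++ -> VV[2]=[0, 3, 2], msg_vec=[0, 3, 2]; VV[1]=max(VV[1],msg_vec) then VV[1][1]++ -> VV[1]=[0, 4, 2]
Event 6: LOCAL 0: VV[0][0]++ -> VV[0]=[4, 2, 0]
Final vectors: VV[0]=[4, 2, 0]; VV[1]=[0, 4, 2]; VV[2]=[0, 3, 2]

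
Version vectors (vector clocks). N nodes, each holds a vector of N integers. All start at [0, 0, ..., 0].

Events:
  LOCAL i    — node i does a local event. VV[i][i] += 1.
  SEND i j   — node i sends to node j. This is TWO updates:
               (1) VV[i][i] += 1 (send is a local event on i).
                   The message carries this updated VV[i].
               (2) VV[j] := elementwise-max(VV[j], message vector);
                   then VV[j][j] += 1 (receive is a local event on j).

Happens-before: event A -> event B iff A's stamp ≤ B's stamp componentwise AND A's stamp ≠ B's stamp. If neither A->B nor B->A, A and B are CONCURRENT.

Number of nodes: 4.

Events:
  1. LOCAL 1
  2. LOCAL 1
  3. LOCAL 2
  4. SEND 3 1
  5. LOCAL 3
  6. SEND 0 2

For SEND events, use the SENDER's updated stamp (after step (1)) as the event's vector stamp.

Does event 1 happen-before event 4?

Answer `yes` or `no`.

Initial: VV[0]=[0, 0, 0, 0]
Initial: VV[1]=[0, 0, 0, 0]
Initial: VV[2]=[0, 0, 0, 0]
Initial: VV[3]=[0, 0, 0, 0]
Event 1: LOCAL 1: VV[1][1]++ -> VV[1]=[0, 1, 0, 0]
Event 2: LOCAL 1: VV[1][1]++ -> VV[1]=[0, 2, 0, 0]
Event 3: LOCAL 2: VV[2][2]++ -> VV[2]=[0, 0, 1, 0]
Event 4: SEND 3->1: VV[3][3]++ -> VV[3]=[0, 0, 0, 1], msg_vec=[0, 0, 0, 1]; VV[1]=max(VV[1],msg_vec) then VV[1][1]++ -> VV[1]=[0, 3, 0, 1]
Event 5: LOCAL 3: VV[3][3]++ -> VV[3]=[0, 0, 0, 2]
Event 6: SEND 0->2: VV[0][0]++ -> VV[0]=[1, 0, 0, 0], msg_vec=[1, 0, 0, 0]; VV[2]=max(VV[2],msg_vec) then VV[2][2]++ -> VV[2]=[1, 0, 2, 0]
Event 1 stamp: [0, 1, 0, 0]
Event 4 stamp: [0, 0, 0, 1]
[0, 1, 0, 0] <= [0, 0, 0, 1]? False. Equal? False. Happens-before: False

Answer: no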